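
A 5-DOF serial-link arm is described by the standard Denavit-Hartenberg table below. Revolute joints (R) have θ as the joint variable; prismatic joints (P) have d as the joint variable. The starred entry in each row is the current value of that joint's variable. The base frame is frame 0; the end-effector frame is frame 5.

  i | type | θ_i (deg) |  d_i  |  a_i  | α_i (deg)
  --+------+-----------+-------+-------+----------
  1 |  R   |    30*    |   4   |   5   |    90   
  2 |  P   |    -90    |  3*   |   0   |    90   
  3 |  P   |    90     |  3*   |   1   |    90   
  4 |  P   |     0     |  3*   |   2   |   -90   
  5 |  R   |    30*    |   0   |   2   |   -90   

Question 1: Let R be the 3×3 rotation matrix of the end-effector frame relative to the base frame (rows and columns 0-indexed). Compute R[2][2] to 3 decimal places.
End-effector z-axis (col 2 of R) = (-0.2500,0.4330,0.8660)
R[2][2] = 0.8660

0.866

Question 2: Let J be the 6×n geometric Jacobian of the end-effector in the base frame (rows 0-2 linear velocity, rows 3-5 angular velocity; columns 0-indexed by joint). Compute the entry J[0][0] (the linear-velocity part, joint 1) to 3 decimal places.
5.696

axis z_0 = ẑ; lever o_n−o_0 = (5.5981,-5.6962,2.0000)
cross product → J_v[:, 0] = (5.6962,5.5981,-0.0000)
J_ω[:, 0] = z_0
entry J[0][0] = 5.6962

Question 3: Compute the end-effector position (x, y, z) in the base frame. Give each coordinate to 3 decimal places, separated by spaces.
5.598 -5.696 2.000

after link 1: o_1 = (4.3301, 2.5000, 4.0000)
after link 2: o_2 = (5.8301, -0.0981, 4.0000)
after link 3: o_3 = (3.7321, -2.4641, 4.0000)
after link 4: o_4 = (4.7321, -4.1962, 1.0000)
after link 5: o_5 = (5.5981, -5.6962, 2.0000)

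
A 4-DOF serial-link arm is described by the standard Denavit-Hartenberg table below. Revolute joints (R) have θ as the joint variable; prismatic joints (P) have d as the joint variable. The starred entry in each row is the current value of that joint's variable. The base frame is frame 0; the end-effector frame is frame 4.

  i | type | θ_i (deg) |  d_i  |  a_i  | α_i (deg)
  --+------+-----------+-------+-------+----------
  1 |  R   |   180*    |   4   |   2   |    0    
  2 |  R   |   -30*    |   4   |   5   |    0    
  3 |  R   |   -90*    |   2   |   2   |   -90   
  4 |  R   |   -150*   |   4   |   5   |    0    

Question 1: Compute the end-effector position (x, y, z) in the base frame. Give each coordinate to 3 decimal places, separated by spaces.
-10.959 2.482 12.500

after link 1: o_1 = (-2.0000, 0.0000, 4.0000)
after link 2: o_2 = (-6.3301, 2.5000, 8.0000)
after link 3: o_3 = (-5.3301, 4.2321, 10.0000)
after link 4: o_4 = (-10.9593, 2.4821, 12.5000)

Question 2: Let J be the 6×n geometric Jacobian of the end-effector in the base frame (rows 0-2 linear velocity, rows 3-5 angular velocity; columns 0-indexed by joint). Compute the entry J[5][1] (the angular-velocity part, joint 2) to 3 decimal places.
axis z_1 = (0.0000,0.0000,1.0000); lever o_n−o_1 = (-8.9593,2.4821,8.5000)
cross product → J_v[:, 1] = (-2.4821,-8.9593,0.0000)
J_ω[:, 1] = z_1
entry J[5][1] = 1.0000

1.000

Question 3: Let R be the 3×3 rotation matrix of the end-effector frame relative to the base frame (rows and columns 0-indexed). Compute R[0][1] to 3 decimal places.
End-effector y-axis (col 1 of R) = (0.2500,0.4330,0.8660)
R[0][1] = 0.2500

0.250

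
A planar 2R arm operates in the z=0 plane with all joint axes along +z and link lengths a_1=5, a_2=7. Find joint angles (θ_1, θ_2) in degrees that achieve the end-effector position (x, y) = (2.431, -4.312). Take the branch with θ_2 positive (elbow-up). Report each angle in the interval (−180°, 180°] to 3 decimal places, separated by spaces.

cos θ_2 = (24.5031−5²−7²)/(2·5·7) = -0.7071; θ_2 = 134.9993° (elbow-up)
β = atan2(-4.3120,2.4310) = -60.5868°; ψ = atan2(4.9498,0.0503) = 89.4177°
θ_1 = β − ψ = -150.0044°

-150.004 134.999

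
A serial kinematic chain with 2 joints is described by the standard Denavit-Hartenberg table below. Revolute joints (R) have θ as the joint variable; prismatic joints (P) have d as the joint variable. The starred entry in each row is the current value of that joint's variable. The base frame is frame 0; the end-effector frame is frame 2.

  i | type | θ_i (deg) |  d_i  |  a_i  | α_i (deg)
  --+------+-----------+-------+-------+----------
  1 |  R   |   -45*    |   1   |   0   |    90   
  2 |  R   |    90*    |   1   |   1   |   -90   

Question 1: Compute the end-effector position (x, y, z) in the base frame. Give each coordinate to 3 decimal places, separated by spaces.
after link 1: o_1 = (0.0000, 0.0000, 1.0000)
after link 2: o_2 = (-0.7071, -0.7071, 2.0000)

-0.707 -0.707 2.000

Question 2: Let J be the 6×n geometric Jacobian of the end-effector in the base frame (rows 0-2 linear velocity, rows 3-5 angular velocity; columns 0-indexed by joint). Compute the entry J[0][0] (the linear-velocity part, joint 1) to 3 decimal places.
0.707

axis z_0 = ẑ; lever o_n−o_0 = (-0.7071,-0.7071,2.0000)
cross product → J_v[:, 0] = (0.7071,-0.7071,0.0000)
J_ω[:, 0] = z_0
entry J[0][0] = 0.7071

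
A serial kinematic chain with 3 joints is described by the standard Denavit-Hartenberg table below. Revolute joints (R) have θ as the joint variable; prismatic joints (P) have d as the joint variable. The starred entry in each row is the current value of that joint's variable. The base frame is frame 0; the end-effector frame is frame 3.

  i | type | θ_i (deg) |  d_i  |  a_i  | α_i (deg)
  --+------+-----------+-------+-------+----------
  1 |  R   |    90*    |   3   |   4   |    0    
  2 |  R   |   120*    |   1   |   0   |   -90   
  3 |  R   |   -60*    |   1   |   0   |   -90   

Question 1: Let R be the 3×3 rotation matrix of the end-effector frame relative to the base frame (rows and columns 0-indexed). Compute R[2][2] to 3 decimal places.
End-effector z-axis (col 2 of R) = (-0.7500,-0.4330,-0.5000)
R[2][2] = -0.5000

-0.500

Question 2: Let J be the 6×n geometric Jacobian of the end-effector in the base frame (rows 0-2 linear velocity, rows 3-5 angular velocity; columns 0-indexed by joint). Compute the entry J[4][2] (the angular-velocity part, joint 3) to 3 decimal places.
-0.866

axis z_2 = (0.5000,-0.8660,0.0000); lever o_n−o_2 = (0.5000,-0.8660,0.0000)
cross product → J_v[:, 2] = (0.0000,0.0000,-0.0000)
J_ω[:, 2] = z_2
entry J[4][2] = -0.8660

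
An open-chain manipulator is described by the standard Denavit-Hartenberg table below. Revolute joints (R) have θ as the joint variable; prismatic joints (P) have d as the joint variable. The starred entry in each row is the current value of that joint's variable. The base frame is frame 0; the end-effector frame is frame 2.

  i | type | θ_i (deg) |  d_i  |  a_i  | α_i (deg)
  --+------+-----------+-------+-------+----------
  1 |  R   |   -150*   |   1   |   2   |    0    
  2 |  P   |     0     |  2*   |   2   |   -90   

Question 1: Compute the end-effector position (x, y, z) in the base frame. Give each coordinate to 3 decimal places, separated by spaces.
-3.464 -2.000 3.000

after link 1: o_1 = (-1.7321, -1.0000, 1.0000)
after link 2: o_2 = (-3.4641, -2.0000, 3.0000)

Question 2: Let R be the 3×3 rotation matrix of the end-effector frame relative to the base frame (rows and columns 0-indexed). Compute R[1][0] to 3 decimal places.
End-effector x-axis (col 0 of R) = (-0.8660,-0.5000,0.0000)
R[1][0] = -0.5000

-0.500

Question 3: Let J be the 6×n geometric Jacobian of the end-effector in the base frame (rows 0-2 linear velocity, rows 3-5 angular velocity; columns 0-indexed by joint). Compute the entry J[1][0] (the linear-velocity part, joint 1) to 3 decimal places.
axis z_0 = ẑ; lever o_n−o_0 = (-3.4641,-2.0000,3.0000)
cross product → J_v[:, 0] = (2.0000,-3.4641,0.0000)
J_ω[:, 0] = z_0
entry J[1][0] = -3.4641

-3.464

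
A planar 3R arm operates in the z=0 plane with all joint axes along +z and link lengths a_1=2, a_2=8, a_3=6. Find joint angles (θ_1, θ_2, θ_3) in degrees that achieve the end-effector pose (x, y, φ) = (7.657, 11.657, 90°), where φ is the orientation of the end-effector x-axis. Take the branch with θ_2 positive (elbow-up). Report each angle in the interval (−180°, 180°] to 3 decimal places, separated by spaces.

0.008 44.990 45.001

wrist centre = target − a_3·(cos φ, sin φ) = (7.6570, 5.6570)
cos θ_2 = (90.6313−2²−8²)/(2·2·8) = 0.7072; θ_2 = 44.9902° (elbow-up)
β = atan2(5.6570,7.6570) = 36.4570°; ψ = atan2(5.6559,7.6578) = 36.4487°
θ_1 = β − ψ = 0.0084°
θ_3 = φ − θ_1 − θ_2 = 45.0015° (wrapped to (-180°,180°])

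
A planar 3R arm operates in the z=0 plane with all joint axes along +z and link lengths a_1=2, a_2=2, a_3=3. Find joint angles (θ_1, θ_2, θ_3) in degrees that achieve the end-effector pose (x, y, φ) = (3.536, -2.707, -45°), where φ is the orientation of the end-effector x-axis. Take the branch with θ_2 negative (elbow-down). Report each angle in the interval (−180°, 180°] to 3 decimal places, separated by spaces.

wrist centre = target − a_3·(cos φ, sin φ) = (1.4147, -0.5857)
cos θ_2 = (2.3443−2²−2²)/(2·2·2) = -0.7070; θ_2 = -134.9879° (elbow-down)
β = atan2(-0.5857,1.4147) = -22.4896°; ψ = atan2(-1.4145,0.5861) = -67.4940°
θ_1 = β − ψ = 45.0043°
θ_3 = φ − θ_1 − θ_2 = 44.9836° (wrapped to (-180°,180°])

45.004 -134.988 44.984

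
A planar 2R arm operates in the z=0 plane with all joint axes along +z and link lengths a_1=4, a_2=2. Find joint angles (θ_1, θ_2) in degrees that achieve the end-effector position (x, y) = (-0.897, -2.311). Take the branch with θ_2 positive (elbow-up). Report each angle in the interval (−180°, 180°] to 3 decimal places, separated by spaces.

cos θ_2 = (6.1453−4²−2²)/(2·4·2) = -0.8659; θ_2 = 149.9876° (elbow-up)
β = atan2(-2.3110,-0.8970) = -111.2134°; ψ = atan2(1.0004,2.2682) = 23.7999°
θ_1 = β − ψ = -135.0133°

-135.013 149.988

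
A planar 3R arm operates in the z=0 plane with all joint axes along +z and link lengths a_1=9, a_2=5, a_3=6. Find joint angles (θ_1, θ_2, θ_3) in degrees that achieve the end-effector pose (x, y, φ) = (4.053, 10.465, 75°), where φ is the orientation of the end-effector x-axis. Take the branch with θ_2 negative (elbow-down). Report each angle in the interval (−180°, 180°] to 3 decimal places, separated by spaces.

wrist centre = target − a_3·(cos φ, sin φ) = (2.5001, 4.6694)
cos θ_2 = (28.0541−9²−5²)/(2·9·5) = -0.8661; θ_2 = -150.0045° (elbow-down)
β = atan2(4.6694,2.5001) = 61.8348°; ψ = atan2(-2.4997,4.6697) = -28.1600°
θ_1 = β − ψ = 89.9947°
θ_3 = φ − θ_1 − θ_2 = 135.0098° (wrapped to (-180°,180°])

89.995 -150.005 135.010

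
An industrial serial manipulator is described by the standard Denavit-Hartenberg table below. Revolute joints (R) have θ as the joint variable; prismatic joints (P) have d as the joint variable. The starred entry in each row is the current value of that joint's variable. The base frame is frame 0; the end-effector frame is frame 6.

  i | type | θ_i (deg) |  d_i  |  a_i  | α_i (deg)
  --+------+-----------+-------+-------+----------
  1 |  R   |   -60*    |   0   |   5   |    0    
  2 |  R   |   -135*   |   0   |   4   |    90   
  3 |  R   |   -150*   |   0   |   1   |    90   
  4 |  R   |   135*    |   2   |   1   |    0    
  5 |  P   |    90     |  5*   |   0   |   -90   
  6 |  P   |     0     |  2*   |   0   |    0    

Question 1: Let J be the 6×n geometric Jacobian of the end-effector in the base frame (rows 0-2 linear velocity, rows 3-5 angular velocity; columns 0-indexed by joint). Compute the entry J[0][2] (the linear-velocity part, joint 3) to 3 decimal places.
5.031

axis z_2 = (0.2588,0.9659,0.0000); lever o_n−o_2 = (4.6258,-1.9715,5.2086)
cross product → J_v[:, 2] = (5.0311,-1.3481,-4.9784)
J_ω[:, 2] = z_2
entry J[0][2] = 5.0311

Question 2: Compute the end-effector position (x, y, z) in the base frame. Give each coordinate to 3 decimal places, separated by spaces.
3.262 -5.266 5.209

after link 1: o_1 = (2.5000, -4.3301, 0.0000)
after link 2: o_2 = (-1.3637, -3.2949, 0.0000)
after link 3: o_3 = (-0.5272, -3.5190, -0.5000)
after link 4: o_4 = (0.0302, -2.9363, 1.5856)
after link 5: o_5 = (2.4451, -3.5834, 5.9157)
after link 6: o_6 = (3.2620, -5.2664, 5.2086)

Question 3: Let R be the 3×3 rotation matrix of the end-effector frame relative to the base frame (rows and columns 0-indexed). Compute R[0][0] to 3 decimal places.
-0.775

End-effector x-axis (col 0 of R) = (-0.7745,-0.5245,0.3536)
R[0][0] = -0.7745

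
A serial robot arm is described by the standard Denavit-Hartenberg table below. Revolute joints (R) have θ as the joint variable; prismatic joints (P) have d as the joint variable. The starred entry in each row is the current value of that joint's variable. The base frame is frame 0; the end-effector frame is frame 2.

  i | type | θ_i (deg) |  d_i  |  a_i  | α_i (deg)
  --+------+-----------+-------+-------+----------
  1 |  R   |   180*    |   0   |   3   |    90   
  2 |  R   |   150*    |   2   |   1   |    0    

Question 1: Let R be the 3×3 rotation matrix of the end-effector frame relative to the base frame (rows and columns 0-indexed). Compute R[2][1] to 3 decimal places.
End-effector y-axis (col 1 of R) = (0.5000,-0.0000,-0.8660)
R[2][1] = -0.8660

-0.866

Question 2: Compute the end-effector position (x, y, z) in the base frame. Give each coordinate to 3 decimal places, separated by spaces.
after link 1: o_1 = (-3.0000, 0.0000, 0.0000)
after link 2: o_2 = (-2.1340, 2.0000, 0.5000)

-2.134 2.000 0.500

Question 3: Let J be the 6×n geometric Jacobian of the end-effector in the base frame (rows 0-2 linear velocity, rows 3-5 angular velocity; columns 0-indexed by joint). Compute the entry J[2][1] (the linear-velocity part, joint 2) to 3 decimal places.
axis z_1 = (0.0000,1.0000,0.0000); lever o_n−o_1 = (0.8660,2.0000,0.5000)
cross product → J_v[:, 1] = (0.5000,-0.0000,-0.8660)
J_ω[:, 1] = z_1
entry J[2][1] = -0.8660

-0.866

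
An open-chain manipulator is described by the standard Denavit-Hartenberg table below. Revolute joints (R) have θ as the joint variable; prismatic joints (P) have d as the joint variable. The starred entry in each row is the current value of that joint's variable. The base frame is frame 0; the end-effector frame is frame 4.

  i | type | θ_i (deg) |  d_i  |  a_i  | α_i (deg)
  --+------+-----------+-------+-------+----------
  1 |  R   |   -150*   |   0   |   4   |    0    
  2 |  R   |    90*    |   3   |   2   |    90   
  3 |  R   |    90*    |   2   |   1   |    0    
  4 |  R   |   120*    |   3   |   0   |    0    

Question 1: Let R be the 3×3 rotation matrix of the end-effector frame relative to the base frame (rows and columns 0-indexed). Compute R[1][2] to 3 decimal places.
-0.500

End-effector z-axis (col 2 of R) = (-0.8660,-0.5000,0.0000)
R[1][2] = -0.5000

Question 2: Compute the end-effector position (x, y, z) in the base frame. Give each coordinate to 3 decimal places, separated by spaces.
after link 1: o_1 = (-3.4641, -2.0000, 0.0000)
after link 2: o_2 = (-2.4641, -3.7321, 3.0000)
after link 3: o_3 = (-4.1962, -4.7321, 4.0000)
after link 4: o_4 = (-6.7942, -6.2321, 4.0000)

-6.794 -6.232 4.000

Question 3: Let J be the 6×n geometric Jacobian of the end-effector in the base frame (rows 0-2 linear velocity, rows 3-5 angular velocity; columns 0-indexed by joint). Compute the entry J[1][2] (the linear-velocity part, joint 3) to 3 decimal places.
axis z_2 = (-0.8660,-0.5000,0.0000); lever o_n−o_2 = (-4.3301,-2.5000,1.0000)
cross product → J_v[:, 2] = (-0.5000,0.8660,0.0000)
J_ω[:, 2] = z_2
entry J[1][2] = 0.8660

0.866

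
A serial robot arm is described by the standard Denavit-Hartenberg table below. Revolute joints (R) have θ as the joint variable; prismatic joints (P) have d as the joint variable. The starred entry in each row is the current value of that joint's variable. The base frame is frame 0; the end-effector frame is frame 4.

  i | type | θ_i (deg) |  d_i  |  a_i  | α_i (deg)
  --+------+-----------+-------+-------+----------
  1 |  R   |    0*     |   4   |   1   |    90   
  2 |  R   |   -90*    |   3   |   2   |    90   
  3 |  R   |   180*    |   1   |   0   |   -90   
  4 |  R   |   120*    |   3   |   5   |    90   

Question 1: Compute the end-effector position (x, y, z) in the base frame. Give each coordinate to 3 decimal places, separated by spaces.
after link 1: o_1 = (1.0000, 0.0000, 4.0000)
after link 2: o_2 = (1.0000, -3.0000, 2.0000)
after link 3: o_3 = (0.0000, -3.0000, 2.0000)
after link 4: o_4 = (4.3301, 0.0000, -0.5000)

4.330 0.000 -0.500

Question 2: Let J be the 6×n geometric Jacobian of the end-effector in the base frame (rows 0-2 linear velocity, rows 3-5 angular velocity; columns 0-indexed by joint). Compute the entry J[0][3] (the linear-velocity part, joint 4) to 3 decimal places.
-2.500

axis z_3 = (-0.0000,1.0000,0.0000); lever o_n−o_3 = (4.3301,3.0000,-2.5000)
cross product → J_v[:, 3] = (-2.5000,-0.0000,-4.3301)
J_ω[:, 3] = z_3
entry J[0][3] = -2.5000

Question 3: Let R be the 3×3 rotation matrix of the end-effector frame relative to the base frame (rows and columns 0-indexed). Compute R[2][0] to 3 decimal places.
-0.500

End-effector x-axis (col 0 of R) = (0.8660,0.0000,-0.5000)
R[2][0] = -0.5000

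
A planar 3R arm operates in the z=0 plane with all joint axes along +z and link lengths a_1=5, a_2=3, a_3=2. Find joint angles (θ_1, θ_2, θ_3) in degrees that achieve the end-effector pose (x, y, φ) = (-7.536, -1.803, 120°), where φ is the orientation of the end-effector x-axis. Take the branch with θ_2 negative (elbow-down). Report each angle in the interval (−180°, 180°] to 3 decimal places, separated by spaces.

-135.008 -44.993 -60.000

wrist centre = target − a_3·(cos φ, sin φ) = (-6.5360, -3.5351)
cos θ_2 = (55.2159−5²−3²)/(2·5·3) = 0.7072; θ_2 = -44.9928° (elbow-down)
β = atan2(-3.5351,-6.5360) = -151.5929°; ψ = atan2(-2.1211,7.1216) = -16.5853°
θ_1 = β − ψ = -135.0076°
θ_3 = φ − θ_1 − θ_2 = -59.9997° (wrapped to (-180°,180°])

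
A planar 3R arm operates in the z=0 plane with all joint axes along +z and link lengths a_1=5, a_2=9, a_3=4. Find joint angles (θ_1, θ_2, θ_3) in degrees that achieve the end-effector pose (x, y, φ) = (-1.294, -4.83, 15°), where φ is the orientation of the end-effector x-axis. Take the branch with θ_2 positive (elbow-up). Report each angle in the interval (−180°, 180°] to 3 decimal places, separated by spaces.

142.346 119.998 112.657

wrist centre = target − a_3·(cos φ, sin φ) = (-5.1577, -5.8653)
cos θ_2 = (61.0034−5²−9²)/(2·5·9) = -0.5000; θ_2 = 119.9975° (elbow-up)
β = atan2(-5.8653,-5.1577) = -131.3272°; ψ = atan2(7.7944,0.5003) = 86.3271°
θ_1 = β − ψ = -217.6543°
θ_3 = φ − θ_1 − θ_2 = 112.6568° (wrapped to (-180°,180°])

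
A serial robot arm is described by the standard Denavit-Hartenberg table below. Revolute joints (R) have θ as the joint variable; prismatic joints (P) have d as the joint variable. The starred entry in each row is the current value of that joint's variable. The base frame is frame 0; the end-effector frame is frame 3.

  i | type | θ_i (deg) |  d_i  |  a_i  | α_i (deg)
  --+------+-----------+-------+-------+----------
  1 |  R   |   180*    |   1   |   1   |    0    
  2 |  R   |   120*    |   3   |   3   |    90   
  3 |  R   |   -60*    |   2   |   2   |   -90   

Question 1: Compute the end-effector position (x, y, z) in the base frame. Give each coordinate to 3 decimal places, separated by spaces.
after link 1: o_1 = (-1.0000, 0.0000, 1.0000)
after link 2: o_2 = (0.5000, -2.5981, 4.0000)
after link 3: o_3 = (-0.7321, -4.4641, 2.2679)

-0.732 -4.464 2.268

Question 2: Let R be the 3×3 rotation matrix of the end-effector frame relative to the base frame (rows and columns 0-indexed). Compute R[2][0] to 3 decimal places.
End-effector x-axis (col 0 of R) = (0.2500,-0.4330,-0.8660)
R[2][0] = -0.8660

-0.866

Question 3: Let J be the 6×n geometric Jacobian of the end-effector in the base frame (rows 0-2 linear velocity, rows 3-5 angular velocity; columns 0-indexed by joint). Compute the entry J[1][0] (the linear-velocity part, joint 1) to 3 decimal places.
axis z_0 = ẑ; lever o_n−o_0 = (-0.7321,-4.4641,2.2679)
cross product → J_v[:, 0] = (4.4641,-0.7321,0.0000)
J_ω[:, 0] = z_0
entry J[1][0] = -0.7321

-0.732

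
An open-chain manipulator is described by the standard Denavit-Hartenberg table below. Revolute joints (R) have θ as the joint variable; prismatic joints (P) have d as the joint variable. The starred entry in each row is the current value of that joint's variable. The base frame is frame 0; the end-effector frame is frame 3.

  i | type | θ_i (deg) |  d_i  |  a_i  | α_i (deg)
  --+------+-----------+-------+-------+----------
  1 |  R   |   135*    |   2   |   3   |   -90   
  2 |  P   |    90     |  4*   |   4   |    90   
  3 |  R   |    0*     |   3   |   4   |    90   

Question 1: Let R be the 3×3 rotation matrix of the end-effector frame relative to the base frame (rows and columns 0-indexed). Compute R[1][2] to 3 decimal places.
End-effector z-axis (col 2 of R) = (0.7071,0.7071,-0.0000)
R[1][2] = 0.7071

0.707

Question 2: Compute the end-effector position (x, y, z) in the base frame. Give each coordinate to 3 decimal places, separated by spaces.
-7.071 1.414 -6.000

after link 1: o_1 = (-2.1213, 2.1213, 2.0000)
after link 2: o_2 = (-4.9497, -0.7071, -2.0000)
after link 3: o_3 = (-7.0711, 1.4142, -6.0000)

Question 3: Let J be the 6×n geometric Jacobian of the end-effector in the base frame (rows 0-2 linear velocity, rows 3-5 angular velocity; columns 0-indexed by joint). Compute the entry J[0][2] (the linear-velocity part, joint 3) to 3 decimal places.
-2.828

axis z_2 = (-0.7071,0.7071,0.0000); lever o_n−o_2 = (-2.1213,2.1213,-4.0000)
cross product → J_v[:, 2] = (-2.8284,-2.8284,0.0000)
J_ω[:, 2] = z_2
entry J[0][2] = -2.8284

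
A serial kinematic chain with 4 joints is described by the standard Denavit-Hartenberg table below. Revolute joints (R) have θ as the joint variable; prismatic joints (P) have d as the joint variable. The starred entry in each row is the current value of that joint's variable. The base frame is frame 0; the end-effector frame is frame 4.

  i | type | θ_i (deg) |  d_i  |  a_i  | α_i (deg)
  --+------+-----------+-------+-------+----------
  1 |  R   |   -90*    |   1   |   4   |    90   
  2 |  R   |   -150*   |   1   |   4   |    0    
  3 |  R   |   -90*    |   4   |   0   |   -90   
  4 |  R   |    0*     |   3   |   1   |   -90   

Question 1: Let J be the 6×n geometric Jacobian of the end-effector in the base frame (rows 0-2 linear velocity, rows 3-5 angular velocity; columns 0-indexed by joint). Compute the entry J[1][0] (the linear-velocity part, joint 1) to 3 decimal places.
-5.000

axis z_0 = ẑ; lever o_n−o_0 = (-5.0000,2.5622,-1.6340)
cross product → J_v[:, 0] = (-2.5622,-5.0000,0.0000)
J_ω[:, 0] = z_0
entry J[1][0] = -5.0000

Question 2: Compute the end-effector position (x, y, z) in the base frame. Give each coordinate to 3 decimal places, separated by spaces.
-5.000 2.562 -1.634

after link 1: o_1 = (0.0000, -4.0000, 1.0000)
after link 2: o_2 = (-1.0000, -0.5359, -1.0000)
after link 3: o_3 = (-5.0000, -0.5359, -1.0000)
after link 4: o_4 = (-5.0000, 2.5622, -1.6340)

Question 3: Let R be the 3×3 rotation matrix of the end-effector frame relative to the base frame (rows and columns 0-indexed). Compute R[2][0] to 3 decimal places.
0.866

End-effector x-axis (col 0 of R) = (0.0000,0.5000,0.8660)
R[2][0] = 0.8660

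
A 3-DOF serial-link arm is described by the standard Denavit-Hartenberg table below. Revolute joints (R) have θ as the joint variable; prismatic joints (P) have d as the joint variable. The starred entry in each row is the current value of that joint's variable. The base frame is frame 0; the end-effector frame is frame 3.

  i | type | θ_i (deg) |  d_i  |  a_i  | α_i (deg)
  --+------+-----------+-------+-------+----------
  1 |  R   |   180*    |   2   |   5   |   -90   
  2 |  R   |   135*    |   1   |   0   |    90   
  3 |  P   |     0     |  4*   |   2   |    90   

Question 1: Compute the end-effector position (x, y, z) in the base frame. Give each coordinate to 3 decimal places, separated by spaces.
-6.414 -1.000 -2.243

after link 1: o_1 = (-5.0000, 0.0000, 2.0000)
after link 2: o_2 = (-5.0000, -1.0000, 2.0000)
after link 3: o_3 = (-6.4142, -1.0000, -2.2426)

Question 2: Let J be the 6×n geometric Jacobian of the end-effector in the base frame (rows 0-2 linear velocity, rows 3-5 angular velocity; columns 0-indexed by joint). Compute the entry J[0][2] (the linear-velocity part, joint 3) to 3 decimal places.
prismatic axis z_2 = (-0.7071,-0.0000,-0.7071)
J_v[:, 2] = z_2; J_ω[:, 2] = (0,0,0)
entry J[0][2] = -0.7071

-0.707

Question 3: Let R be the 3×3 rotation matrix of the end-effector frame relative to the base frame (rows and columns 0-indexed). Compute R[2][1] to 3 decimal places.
End-effector y-axis (col 1 of R) = (-0.7071,-0.0000,-0.7071)
R[2][1] = -0.7071

-0.707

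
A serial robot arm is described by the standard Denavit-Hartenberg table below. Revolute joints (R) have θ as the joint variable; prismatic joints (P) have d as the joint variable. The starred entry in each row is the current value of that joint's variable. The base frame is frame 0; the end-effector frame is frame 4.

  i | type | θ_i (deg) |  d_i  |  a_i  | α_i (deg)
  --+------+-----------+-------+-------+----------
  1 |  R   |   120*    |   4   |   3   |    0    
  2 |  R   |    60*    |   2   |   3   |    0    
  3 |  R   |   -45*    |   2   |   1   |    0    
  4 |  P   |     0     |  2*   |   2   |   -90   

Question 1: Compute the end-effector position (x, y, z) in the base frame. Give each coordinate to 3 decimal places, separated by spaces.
after link 1: o_1 = (-1.5000, 2.5981, 4.0000)
after link 2: o_2 = (-4.5000, 2.5981, 6.0000)
after link 3: o_3 = (-5.2071, 3.3052, 8.0000)
after link 4: o_4 = (-6.6213, 4.7194, 10.0000)

-6.621 4.719 10.000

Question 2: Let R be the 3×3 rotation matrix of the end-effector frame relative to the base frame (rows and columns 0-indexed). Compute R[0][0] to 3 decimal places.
-0.707

End-effector x-axis (col 0 of R) = (-0.7071,0.7071,0.0000)
R[0][0] = -0.7071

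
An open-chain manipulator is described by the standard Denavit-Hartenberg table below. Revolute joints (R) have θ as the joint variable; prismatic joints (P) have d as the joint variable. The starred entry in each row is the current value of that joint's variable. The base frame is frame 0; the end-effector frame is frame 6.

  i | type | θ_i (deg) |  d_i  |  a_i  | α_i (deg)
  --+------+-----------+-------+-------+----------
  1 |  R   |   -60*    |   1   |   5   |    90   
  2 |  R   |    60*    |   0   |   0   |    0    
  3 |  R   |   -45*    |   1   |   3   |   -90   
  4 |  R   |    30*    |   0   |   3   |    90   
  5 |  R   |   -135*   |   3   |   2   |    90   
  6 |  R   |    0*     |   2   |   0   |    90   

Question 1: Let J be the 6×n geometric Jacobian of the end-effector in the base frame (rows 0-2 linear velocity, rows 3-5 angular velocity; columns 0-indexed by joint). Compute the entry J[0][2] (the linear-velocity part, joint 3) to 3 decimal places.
axis z_2 = (-0.8660,-0.5000,0.0000); lever o_n−o_2 = (-0.7966,-5.6448,1.2031)
cross product → J_v[:, 2] = (-0.6016,1.0420,4.4902)
J_ω[:, 2] = z_2
entry J[0][2] = -0.6016

-0.602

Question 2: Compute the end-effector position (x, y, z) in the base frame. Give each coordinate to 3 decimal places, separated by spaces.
after link 1: o_1 = (2.5000, -4.3301, 1.0000)
after link 2: o_2 = (2.5000, -4.3301, 1.0000)
after link 3: o_3 = (3.0829, -7.3397, 1.7765)
after link 4: o_4 = (5.6367, -8.7630, 2.4489)
after link 5: o_5 = (3.0903, -10.9628, 1.1541)
after link 6: o_6 = (1.7034, -9.9749, 2.2031)

1.703 -9.975 2.203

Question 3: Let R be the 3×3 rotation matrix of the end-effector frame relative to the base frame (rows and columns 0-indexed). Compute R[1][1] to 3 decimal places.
0.494

End-effector y-axis (col 1 of R) = (-0.6934,0.4940,0.5245)
R[1][1] = 0.4940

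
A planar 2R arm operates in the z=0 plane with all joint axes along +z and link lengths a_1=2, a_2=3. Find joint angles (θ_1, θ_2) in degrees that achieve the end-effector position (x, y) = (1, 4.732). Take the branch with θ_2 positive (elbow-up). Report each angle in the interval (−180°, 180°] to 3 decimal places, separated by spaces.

cos θ_2 = (23.3918−2²−3²)/(2·2·3) = 0.8660; θ_2 = 30.0046° (elbow-up)
β = atan2(4.7320,1.0000) = 78.0674°; ψ = atan2(1.5002,4.5980) = 18.0703°
θ_1 = β − ψ = 59.9971°

59.997 30.005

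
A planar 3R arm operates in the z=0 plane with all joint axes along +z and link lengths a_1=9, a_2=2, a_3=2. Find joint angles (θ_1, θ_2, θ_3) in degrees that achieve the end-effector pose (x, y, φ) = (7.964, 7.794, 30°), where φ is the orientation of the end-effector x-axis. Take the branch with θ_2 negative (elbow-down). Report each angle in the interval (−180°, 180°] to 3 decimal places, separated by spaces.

wrist centre = target − a_3·(cos φ, sin φ) = (6.2319, 6.7940)
cos θ_2 = (84.9956−9²−2²)/(2·9·2) = -0.0001; θ_2 = -90.0070° (elbow-down)
β = atan2(6.7940,6.2319) = 47.4707°; ψ = atan2(-2.0000,8.9998) = -12.5291°
θ_1 = β − ψ = 59.9998°
θ_3 = φ − θ_1 − θ_2 = 60.0071° (wrapped to (-180°,180°])

60.000 -90.007 60.007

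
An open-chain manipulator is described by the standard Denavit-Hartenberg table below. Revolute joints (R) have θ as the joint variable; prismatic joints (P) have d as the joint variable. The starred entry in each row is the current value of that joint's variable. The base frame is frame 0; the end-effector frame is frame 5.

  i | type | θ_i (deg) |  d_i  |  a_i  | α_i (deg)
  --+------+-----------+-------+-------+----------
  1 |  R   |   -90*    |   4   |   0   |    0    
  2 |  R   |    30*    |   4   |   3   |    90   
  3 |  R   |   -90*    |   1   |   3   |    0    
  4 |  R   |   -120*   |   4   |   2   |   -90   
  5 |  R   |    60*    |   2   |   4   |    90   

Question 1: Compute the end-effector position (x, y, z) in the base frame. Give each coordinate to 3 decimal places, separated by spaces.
after link 1: o_1 = (0.0000, 0.0000, 4.0000)
after link 2: o_2 = (1.5000, -2.5981, 8.0000)
after link 3: o_3 = (0.6340, -3.0981, 5.0000)
after link 4: o_4 = (-3.6962, -3.5981, 6.0000)
after link 5: o_5 = (-2.0622, 0.5000, 5.2679)

-2.062 0.500 5.268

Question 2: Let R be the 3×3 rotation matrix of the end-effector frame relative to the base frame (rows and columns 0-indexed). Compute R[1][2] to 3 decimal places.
End-effector z-axis (col 2 of R) = (-0.8080,0.3995,0.4330)
R[1][2] = 0.3995

0.400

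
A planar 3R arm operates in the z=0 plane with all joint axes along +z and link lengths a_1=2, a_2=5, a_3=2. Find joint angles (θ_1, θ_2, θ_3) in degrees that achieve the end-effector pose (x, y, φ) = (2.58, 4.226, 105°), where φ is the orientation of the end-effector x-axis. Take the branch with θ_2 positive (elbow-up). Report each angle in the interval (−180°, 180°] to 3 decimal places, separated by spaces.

wrist centre = target − a_3·(cos φ, sin φ) = (3.0976, 2.2941)
cos θ_2 = (14.8585−2²−5²)/(2·2·5) = -0.7071; θ_2 = 134.9975° (elbow-up)
β = atan2(2.2941,3.0976) = 36.5241°; ψ = atan2(3.5357,-1.5354) = 113.4730°
θ_1 = β − ψ = -76.9489°
θ_3 = φ − θ_1 − θ_2 = 46.9514° (wrapped to (-180°,180°])

-76.949 134.998 46.951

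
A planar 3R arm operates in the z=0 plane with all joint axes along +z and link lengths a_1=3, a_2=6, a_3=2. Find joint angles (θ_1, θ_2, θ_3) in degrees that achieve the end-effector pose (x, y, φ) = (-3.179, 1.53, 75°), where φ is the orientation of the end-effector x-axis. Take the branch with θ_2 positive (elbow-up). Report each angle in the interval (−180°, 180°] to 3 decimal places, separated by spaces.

wrist centre = target − a_3·(cos φ, sin φ) = (-3.6966, -0.4019)
cos θ_2 = (13.8266−3²−6²)/(2·3·6) = -0.8659; θ_2 = 149.9888° (elbow-up)
β = atan2(-0.4019,-3.6966) = -173.7959°; ψ = atan2(3.0010,-2.1956) = 126.1894°
θ_1 = β − ψ = -299.9853°
θ_3 = φ − θ_1 − θ_2 = -135.0034° (wrapped to (-180°,180°])

60.015 149.989 -135.003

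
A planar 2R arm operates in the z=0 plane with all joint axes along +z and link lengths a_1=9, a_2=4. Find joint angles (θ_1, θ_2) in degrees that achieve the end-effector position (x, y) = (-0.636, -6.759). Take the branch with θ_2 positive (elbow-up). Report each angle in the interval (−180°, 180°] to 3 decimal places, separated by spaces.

cos θ_2 = (46.0886−9²−4²)/(2·9·4) = -0.7071; θ_2 = 134.9997° (elbow-up)
β = atan2(-6.7590,-0.6360) = -95.3755°; ψ = atan2(2.8284,6.1716) = 24.6220°
θ_1 = β − ψ = -119.9975°

-119.998 135.000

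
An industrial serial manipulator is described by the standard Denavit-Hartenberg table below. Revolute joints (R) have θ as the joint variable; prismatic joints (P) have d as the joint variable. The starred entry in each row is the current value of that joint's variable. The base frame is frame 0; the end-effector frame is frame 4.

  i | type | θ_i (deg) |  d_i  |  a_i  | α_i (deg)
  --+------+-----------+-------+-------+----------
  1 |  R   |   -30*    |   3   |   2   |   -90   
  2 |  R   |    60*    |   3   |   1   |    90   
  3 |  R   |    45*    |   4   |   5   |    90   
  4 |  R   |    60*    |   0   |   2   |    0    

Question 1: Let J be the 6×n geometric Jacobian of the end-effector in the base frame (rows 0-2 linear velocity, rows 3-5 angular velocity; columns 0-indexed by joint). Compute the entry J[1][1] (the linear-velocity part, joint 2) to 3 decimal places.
axis z_1 = (0.5000,0.8660,0.0000); lever o_n−o_1 = (10.1905,2.4796,-1.6742)
cross product → J_v[:, 1] = (-1.4499,0.8371,-7.5854)
J_ω[:, 1] = z_1
entry J[1][1] = 0.8371

0.837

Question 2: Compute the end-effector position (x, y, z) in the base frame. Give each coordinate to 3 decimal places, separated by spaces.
11.923 1.480 1.326

after link 1: o_1 = (1.7321, -1.0000, 3.0000)
after link 2: o_2 = (3.6651, 1.3481, 2.1340)
after link 3: o_3 = (9.9638, 1.7940, 1.0721)
after link 4: o_4 = (11.9225, 1.4796, 1.3258)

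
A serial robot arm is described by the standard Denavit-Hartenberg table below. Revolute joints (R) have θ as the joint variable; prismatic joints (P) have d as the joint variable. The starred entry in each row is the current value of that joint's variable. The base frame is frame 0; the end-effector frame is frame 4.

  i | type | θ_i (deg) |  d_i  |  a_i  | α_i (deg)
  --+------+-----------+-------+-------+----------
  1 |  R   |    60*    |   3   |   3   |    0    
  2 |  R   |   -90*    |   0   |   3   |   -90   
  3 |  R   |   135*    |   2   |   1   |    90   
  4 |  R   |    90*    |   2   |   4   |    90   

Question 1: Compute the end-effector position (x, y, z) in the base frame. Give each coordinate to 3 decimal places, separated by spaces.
7.710 5.941 0.879

after link 1: o_1 = (1.5000, 2.5981, 3.0000)
after link 2: o_2 = (4.0981, 1.0981, 3.0000)
after link 3: o_3 = (4.4857, 3.1837, 2.2929)
after link 4: o_4 = (7.7104, 5.9407, 0.8787)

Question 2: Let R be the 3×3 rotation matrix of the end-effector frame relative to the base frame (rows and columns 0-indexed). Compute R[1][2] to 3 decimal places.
End-effector z-axis (col 2 of R) = (-0.6124,0.3536,-0.7071)
R[1][2] = 0.3536

0.354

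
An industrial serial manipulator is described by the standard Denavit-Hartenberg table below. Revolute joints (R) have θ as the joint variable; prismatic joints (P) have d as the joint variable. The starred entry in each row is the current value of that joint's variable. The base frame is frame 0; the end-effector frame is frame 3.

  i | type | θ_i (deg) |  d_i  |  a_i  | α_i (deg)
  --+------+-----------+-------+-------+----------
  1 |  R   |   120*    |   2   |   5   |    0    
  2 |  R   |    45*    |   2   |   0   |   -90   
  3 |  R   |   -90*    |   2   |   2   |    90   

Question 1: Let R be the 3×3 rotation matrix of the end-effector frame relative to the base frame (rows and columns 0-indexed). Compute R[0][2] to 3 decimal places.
0.966

End-effector z-axis (col 2 of R) = (0.9659,-0.2588,0.0000)
R[0][2] = 0.9659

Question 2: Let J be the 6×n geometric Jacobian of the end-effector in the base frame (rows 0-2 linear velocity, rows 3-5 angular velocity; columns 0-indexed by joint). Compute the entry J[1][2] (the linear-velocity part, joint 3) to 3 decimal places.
0.518

axis z_2 = (-0.2588,-0.9659,0.0000); lever o_n−o_2 = (-0.5176,-1.9319,2.0000)
cross product → J_v[:, 2] = (-1.9319,0.5176,0.0000)
J_ω[:, 2] = z_2
entry J[1][2] = 0.5176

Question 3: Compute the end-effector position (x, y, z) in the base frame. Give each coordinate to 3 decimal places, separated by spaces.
-3.018 2.398 6.000

after link 1: o_1 = (-2.5000, 4.3301, 2.0000)
after link 2: o_2 = (-2.5000, 4.3301, 4.0000)
after link 3: o_3 = (-3.0176, 2.3983, 6.0000)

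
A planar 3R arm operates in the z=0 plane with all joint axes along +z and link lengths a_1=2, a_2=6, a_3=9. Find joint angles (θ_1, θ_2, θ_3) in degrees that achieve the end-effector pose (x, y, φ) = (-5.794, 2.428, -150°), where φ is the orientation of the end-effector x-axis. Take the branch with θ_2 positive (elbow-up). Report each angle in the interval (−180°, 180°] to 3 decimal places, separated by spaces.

wrist centre = target − a_3·(cos φ, sin φ) = (2.0002, 6.9280)
cos θ_2 = (51.9981−2²−6²)/(2·2·6) = 0.4999; θ_2 = 60.0052° (elbow-up)
β = atan2(6.9280,2.0002) = 73.8957°; ψ = atan2(5.1964,4.9995) = 46.1063°
θ_1 = β − ψ = 27.7893°
θ_3 = φ − θ_1 − θ_2 = 122.2054° (wrapped to (-180°,180°])

27.789 60.005 122.205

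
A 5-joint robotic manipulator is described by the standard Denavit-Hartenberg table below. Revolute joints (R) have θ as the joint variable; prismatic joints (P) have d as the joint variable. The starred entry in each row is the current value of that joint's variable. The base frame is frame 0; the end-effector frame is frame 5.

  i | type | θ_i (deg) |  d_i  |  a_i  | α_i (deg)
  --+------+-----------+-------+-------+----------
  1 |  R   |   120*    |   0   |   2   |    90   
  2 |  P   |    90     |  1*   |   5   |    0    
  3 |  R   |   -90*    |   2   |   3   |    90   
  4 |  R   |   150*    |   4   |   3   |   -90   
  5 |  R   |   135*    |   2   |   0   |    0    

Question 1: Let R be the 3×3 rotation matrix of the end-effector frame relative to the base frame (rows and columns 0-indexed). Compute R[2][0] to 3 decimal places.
End-effector x-axis (col 0 of R) = (-0.6124,0.3536,0.7071)
R[2][0] = 0.7071

0.707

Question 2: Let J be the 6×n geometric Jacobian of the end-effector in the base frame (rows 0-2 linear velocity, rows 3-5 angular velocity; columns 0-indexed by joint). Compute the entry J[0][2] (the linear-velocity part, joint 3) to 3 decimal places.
-2.000

axis z_2 = (0.8660,0.5000,0.0000); lever o_n−o_2 = (1.8301,0.3660,-4.0000)
cross product → J_v[:, 2] = (-2.0000,3.4641,-0.5981)
J_ω[:, 2] = z_2
entry J[0][2] = -2.0000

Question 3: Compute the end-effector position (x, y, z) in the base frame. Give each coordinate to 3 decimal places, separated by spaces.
1.696 2.598 1.000

after link 1: o_1 = (-1.0000, 1.7321, 0.0000)
after link 2: o_2 = (-0.1340, 2.2321, 5.0000)
after link 3: o_3 = (0.0981, 5.8301, 5.0000)
after link 4: o_4 = (2.6962, 4.3301, 1.0000)
after link 5: o_5 = (1.6962, 2.5981, 1.0000)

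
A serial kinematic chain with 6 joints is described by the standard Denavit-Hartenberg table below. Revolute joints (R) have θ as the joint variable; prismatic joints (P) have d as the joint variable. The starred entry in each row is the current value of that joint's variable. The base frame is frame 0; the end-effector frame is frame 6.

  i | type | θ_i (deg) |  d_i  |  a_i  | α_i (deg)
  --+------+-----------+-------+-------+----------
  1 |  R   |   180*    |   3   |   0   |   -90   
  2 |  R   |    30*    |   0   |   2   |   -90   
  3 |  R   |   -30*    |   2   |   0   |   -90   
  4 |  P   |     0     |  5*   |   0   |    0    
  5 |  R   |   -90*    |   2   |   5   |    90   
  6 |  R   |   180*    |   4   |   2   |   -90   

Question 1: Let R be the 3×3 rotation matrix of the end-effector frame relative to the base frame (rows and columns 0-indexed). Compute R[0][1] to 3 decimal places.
-0.750

End-effector y-axis (col 1 of R) = (-0.7500,-0.5000,-0.4330)
R[0][1] = -0.7500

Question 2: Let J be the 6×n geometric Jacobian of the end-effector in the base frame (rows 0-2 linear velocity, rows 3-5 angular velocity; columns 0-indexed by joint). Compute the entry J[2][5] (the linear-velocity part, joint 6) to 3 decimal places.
0.500

axis z_5 = (0.7500,0.5000,0.4330); lever o_n−o_5 = (2.0000,2.0000,3.4641)
cross product → J_v[:, 5] = (0.8660,-1.7321,0.5000)
J_ω[:, 5] = z_5
entry J[2][5] = 0.5000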